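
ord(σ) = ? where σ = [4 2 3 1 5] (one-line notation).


Cycle decomposition: (1 4)
Cycle lengths: 2
Order = lcm(2) = 2

ord(σ) = 2


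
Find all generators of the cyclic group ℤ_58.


g generates ℤ_n iff gcd(g,n) = 1
Prime factors of 58: 2, 29
Generators are g ∈ {1,...,57} not divisible by any of these primes.
Generators: {1, 3, 5, 7, 9, 11, 13, 15, 17, 19, 21, 23, 25, 27, 31, 33, 35, 37, 39, 41, 43, 45, 47, 49, 51, 53, 55, 57}
Number of generators = φ(58) = 28

Generators of ℤ_58 = {1, 3, 5, 7, 9, 11, 13, 15, 17, 19, 21, 23, 25, 27, 31, 33, 35, 37, 39, 41, 43, 45, 47, 49, 51, 53, 55, 57}


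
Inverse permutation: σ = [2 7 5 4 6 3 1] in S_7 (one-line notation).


To find σ⁻¹, swap domain and range:
σ(1) = 2 → σ⁻¹(2) = 1
σ(2) = 7 → σ⁻¹(7) = 2
σ(3) = 5 → σ⁻¹(5) = 3
σ(4) = 4 → σ⁻¹(4) = 4
σ(5) = 6 → σ⁻¹(6) = 5
σ(6) = 3 → σ⁻¹(3) = 6
σ(7) = 1 → σ⁻¹(1) = 7

σ⁻¹ = [7 1 6 4 3 5 2]


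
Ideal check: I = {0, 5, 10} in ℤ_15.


Check ideal conditions for I = {0, 5, 10} in ℤ_15:
(1) I is an additive subgroup? Yes
(2) For r ∈ ℤ_15 and a ∈ I: r·a ∈ I? Yes

Yes, I is an ideal of ℤ_15


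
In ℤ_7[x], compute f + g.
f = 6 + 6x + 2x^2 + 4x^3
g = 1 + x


Add coefficients mod 7:
x^0: 6 + 1 = 0 (mod 7)
x^1: 6 + 1 = 0 (mod 7)
x^2: 2 + 0 = 2 (mod 7)
x^3: 4 + 0 = 4 (mod 7)
Result: 2x^2 + 4x^3

f + g = 2x^2 + 4x^3


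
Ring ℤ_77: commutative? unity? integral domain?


ℤ_77 is a commutative ring with unity 1; 77 = 7×11 is composite, so 7·11 ≡ 0 gives zero divisors (not an integral domain)
Commutative: Yes
Integral domain: No
Has unity: Yes

ℤ_77: Commutative=Yes, Unity=Yes


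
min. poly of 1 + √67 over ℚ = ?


Let α = 1 + √67. Then α - 1 = √67, so (α - 1)² = 67, giving α² - 2α - 66 = 0. Degree 2 and α ∉ ℚ, so this is the minimal polynomial.

Minimal polynomial: x² - 2x - 66


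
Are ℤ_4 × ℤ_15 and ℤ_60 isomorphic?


Comparing ℤ_4 × ℤ_15 and ℤ_60:
gcd(4,15) = 1, so ℤ_4 × ℤ_15 ≅ ℤ_60 (CRT)

Yes, ℤ_4 × ℤ_15 ≅ ℤ_60


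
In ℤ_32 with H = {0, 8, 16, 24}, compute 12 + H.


12 + H = {12 + h (mod 32) : h ∈ H}
12+0=12, 12+8=20, 12+16=28, 12+24=4
12 + H = {4, 12, 20, 28} = 4 + H

12 + H = {4, 12, 20, 28}


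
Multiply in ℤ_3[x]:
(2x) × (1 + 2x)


Expand and collect like terms; reduce coefficients mod 3:
x^0: 0·1 = 0 ≡ 0 (mod 3)
x^1: 0·2 + 2·1 = 2 ≡ 2 (mod 3)
x^2: 2·2 = 4 ≡ 1 (mod 3)
Result: 2x + x^2

f · g = 2x + x^2


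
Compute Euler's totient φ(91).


Factor n: 91 = 7 × 13
φ(n) = n · ∏(1 - 1/p) over distinct primes p | n
φ(91) = 91 · (1 - 1/7) · (1 - 1/13) = 72

φ(91) = 72


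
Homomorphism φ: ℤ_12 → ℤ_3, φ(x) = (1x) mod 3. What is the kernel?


Kernel = preimage of identity
ker(φ) = {x ∈ ℤ_12 : 1x ≡ 0 (mod 3)}. Since 3 | 12, φ is well-defined. The kernel is the cyclic subgroup ⟨3⟩ of ℤ_12 (order 4), i.e. {0, 3, 6, 9}

ker(φ) = {0, 3, 6, 9}


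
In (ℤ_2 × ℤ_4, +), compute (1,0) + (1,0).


Operation: componentwise addition mod (2, 4)
(1,0) + (1,0) = ((a₁+b₁) mod 2, (a₂+b₂) mod 4) with a = (1,0), b = (1,0)

(1,0) + (1,0) = (0,0)


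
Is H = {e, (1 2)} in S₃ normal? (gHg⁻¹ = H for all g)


H = {e, (1 2)} in S₃
(1 3)(1 2)(1 3)⁻¹ = (2 3) ∉ {e, (1 2)}, so it is not normal

No, not a normal subgroup


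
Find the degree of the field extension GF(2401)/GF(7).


GF(2401) = GF(7^4), so the extension degree is 4

[GF(2401)/GF(7)] = 4


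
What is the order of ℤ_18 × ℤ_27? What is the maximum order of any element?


|ℤ_18 × ℤ_27| = 18 × 27 = 486
Max element order = lcm(18,27) = 54
Cyclic? No (gcd=9)

|ℤ_18×ℤ_27| = 486, max element order = 54


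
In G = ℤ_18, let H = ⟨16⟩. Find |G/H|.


|⟨16⟩| = n / gcd(16, 18) = 18 / 2 = 9
H is normal (ℤ_18 is abelian).
|G/H| = |G| / |H| = 18 / 9 = 2

|G/H| = 2


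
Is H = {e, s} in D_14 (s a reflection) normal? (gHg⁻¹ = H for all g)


H = {e, s} in D_14 (s a reflection)
r·s·r⁻¹ = sr⁻² ≠ s for n ≥ 3, so {e, s} is not closed under conjugation

No, not a normal subgroup


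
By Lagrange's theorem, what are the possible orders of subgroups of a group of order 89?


Lagrange's theorem: |H| divides |G|
|G| = 89
Divisors of 89: 1, 89

Possible subgroup orders: {1, 89}


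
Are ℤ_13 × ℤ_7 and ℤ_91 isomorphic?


Comparing ℤ_13 × ℤ_7 and ℤ_91:
gcd(13,7) = 1, so ℤ_13 × ℤ_7 ≅ ℤ_91 (CRT)

Yes, ℤ_13 × ℤ_7 ≅ ℤ_91


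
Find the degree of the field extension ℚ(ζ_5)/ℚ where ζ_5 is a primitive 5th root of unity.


[ℚ(ζ_n):ℚ] = deg Φ_n(x) = φ(n). Here φ(5) = 4

[ℚ(ζ_5)/ℚ where ζ_5 is a primitive 5th root of unity] = 4


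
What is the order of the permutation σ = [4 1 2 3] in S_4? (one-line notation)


Cycle decomposition: (1 4 3 2)
Cycle lengths: 4
Order = lcm(4) = 4

ord(σ) = 4


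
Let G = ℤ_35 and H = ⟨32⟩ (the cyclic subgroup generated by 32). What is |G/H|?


|⟨32⟩| = n / gcd(32, 35) = 35 / 1 = 35
H is normal (ℤ_35 is abelian).
|G/H| = |G| / |H| = 35 / 35 = 1

|G/H| = 1


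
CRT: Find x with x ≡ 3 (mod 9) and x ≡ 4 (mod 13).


m₁ = 9, m₂ = 13, gcd = 1, so CRT applies. M = m₁·m₂ = 117
Let M₁ = M/m₁ = 13, M₂ = M/m₂ = 9
Find y₁ ≡ M₁⁻¹ (mod m₁): 13⁻¹ ≡ 7 (mod 9)
Find y₂ ≡ M₂⁻¹ (mod m₂): 9⁻¹ ≡ 3 (mod 13)
x = a₁·M₁·y₁ + a₂·M₂·y₂ = 3·13·7 + 4·9·3 = 381
Reduce mod 117: x ≡ 30
Check: 30 mod 9 = 3 ✓, 30 mod 13 = 4 ✓

x ≡ 30 (mod 117)


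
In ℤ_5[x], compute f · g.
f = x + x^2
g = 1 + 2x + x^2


Expand and collect like terms; reduce coefficients mod 5:
x^0: 0·1 = 0 ≡ 0 (mod 5)
x^1: 0·2 + 1·1 = 1 ≡ 1 (mod 5)
x^2: 0·1 + 1·2 + 1·1 = 3 ≡ 3 (mod 5)
x^3: 1·1 + 1·2 = 3 ≡ 3 (mod 5)
x^4: 1·1 = 1 ≡ 1 (mod 5)
Result: x + 3x^2 + 3x^3 + x^4

f · g = x + 3x^2 + 3x^3 + x^4


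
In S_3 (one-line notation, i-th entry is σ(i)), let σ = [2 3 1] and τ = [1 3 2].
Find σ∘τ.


σ∘τ: apply τ first, then σ
1 →τ 1 →σ 2
2 →τ 3 →σ 1
3 →τ 2 →σ 3

σ∘τ = [2 1 3]


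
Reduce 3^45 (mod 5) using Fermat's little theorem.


Fermat's little theorem: if p is prime and gcd(a,p)=1, then a^(p-1) ≡ 1 (mod p)
p = 5 is prime, gcd(3,5) = 1
Reduce exponent: 45 mod 4 = 1
So 3^45 ≡ 3^1 (mod 5)
3^1 mod 5 = 3

3^45 ≡ 3 (mod 5)


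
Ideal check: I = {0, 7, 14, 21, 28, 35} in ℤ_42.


Check ideal conditions for I = {0, 7, 14, 21, 28, 35} in ℤ_42:
(1) I is an additive subgroup? Yes
(2) For r ∈ ℤ_42 and a ∈ I: r·a ∈ I? Yes

Yes, I is an ideal of ℤ_42


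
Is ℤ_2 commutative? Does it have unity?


ℤ_2 is a commutative ring with unity 1; 2 is prime, so ℤ_2 is a field (hence an integral domain)
Commutative: Yes
Integral domain: Yes
Has unity: Yes

ℤ_2: Commutative=Yes, Unity=Yes


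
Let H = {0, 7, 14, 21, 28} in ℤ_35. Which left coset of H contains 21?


21 + H = {21 + h (mod 35) : h ∈ H}
21+0=21, 21+7=28, 21+14=0, 21+21=7, 21+28=14
21 + H = {0, 7, 14, 21, 28} = 0 + H

21 + H = {0, 7, 14, 21, 28}


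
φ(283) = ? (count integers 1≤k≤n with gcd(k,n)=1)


Factor n: 283 = 283
φ(n) = n · ∏(1 - 1/p) over distinct primes p | n
φ(283) = 283 · (1 - 1/283) = 282

φ(283) = 282


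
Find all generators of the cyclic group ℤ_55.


g generates ℤ_n iff gcd(g,n) = 1
Prime factors of 55: 5, 11
Generators are g ∈ {1,...,54} not divisible by any of these primes.
Generators: {1, 2, 3, 4, 6, 7, 8, 9, 12, 13, 14, 16, 17, 18, 19, 21, 23, 24, 26, 27, 28, 29, 31, 32, 34, 36, 37, 38, 39, 41, 42, 43, 46, 47, 48, 49, 51, 52, 53, 54}
Number of generators = φ(55) = 40

Generators of ℤ_55 = {1, 2, 3, 4, 6, 7, 8, 9, 12, 13, 14, 16, 17, 18, 19, 21, 23, 24, 26, 27, 28, 29, 31, 32, 34, 36, 37, 38, 39, 41, 42, 43, 46, 47, 48, 49, 51, 52, 53, 54}


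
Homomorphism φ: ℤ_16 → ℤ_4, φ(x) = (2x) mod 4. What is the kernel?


Kernel = preimage of identity
ker(φ) = {x ∈ ℤ_16 : 2x ≡ 0 (mod 4)}. Since 4 | 16, φ is well-defined. The kernel is the cyclic subgroup ⟨2⟩ of ℤ_16 (order 8), i.e. {0, 2, 4, 6, 8, 10, 12, 14}

ker(φ) = {0, 2, 4, 6, 8, 10, 12, 14}


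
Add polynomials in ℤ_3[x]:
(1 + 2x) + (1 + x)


Add coefficients mod 3:
x^0: 1 + 1 = 2 (mod 3)
x^1: 2 + 1 = 0 (mod 3)
Result: 2

f + g = 2


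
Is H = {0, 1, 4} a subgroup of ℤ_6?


Subgroup test for H = {0, 1, 4} in (ℤ_6, +):
(1) 0 ∈ H? Yes
(2) Closure: for all a,b ∈ H, (a+b) mod 6 ∈ H? No  [counterexample: 1 + 1 = 2 ∉ H]
(3) Inverses: for all a ∈ H, -a mod 6 ∈ H? No

No, H is not a subgroup of ℤ_6


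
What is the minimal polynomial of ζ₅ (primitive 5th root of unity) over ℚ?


ζ₅ is a root of Φ₅(x) = x⁴ + x³ + x² + x + 1, irreducible over ℚ

Minimal polynomial: x⁴ + x³ + x² + x + 1


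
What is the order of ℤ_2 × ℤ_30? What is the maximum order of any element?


|ℤ_2 × ℤ_30| = 2 × 30 = 60
Max element order = lcm(2,30) = 30
Cyclic? No (gcd=2)

|ℤ_2×ℤ_30| = 60, max element order = 30


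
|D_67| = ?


|D_n| = 2n (n rotations and n reflections)
|D_67| = 2×67 = 134

|D_67| = 134


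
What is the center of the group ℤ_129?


Z(G) = {g ∈ G | gx = xg for all x ∈ G}
ℤ_129 is abelian, so Z(G) = G

Z(ℤ_129) = ℤ_129


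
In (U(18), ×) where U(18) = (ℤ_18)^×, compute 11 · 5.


Operation: multiplication mod 18
11 · 5 = (a × b) mod 18 with a = 11, b = 5

11 · 5 = 1


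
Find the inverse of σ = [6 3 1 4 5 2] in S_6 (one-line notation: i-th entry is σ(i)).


To find σ⁻¹, swap domain and range:
σ(1) = 6 → σ⁻¹(6) = 1
σ(2) = 3 → σ⁻¹(3) = 2
σ(3) = 1 → σ⁻¹(1) = 3
σ(4) = 4 → σ⁻¹(4) = 4
σ(5) = 5 → σ⁻¹(5) = 5
σ(6) = 2 → σ⁻¹(2) = 6

σ⁻¹ = [3 6 2 4 5 1]


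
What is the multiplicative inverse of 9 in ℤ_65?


Use the extended Euclidean algorithm to write 1 = 9·s + 65·t; then s mod 65 is the inverse.
Euclidean algorithm:
  9 = 0·65 + 9
  65 = 7·9 + 2
  9 = 4·2 + 1
  2 = 2·1 + 0
gcd(9,65) = 1
Back-substitution gives: 9·(29) + 65·(-4) = 1
So 9⁻¹ ≡ 29 ≡ 29 (mod 65)
Check: 9 × 29 = 261 ≡ 1 (mod 65) ✓

9⁻¹ ≡ 29 (mod 65)


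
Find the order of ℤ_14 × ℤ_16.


|A × B| = |A| · |B|
|ℤ_14 × ℤ_16| = 14 × 16 = 224

|ℤ_14 × ℤ_16| = 224


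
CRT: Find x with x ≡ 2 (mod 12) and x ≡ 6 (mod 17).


m₁ = 12, m₂ = 17, gcd = 1, so CRT applies. M = m₁·m₂ = 204
Let M₁ = M/m₁ = 17, M₂ = M/m₂ = 12
Find y₁ ≡ M₁⁻¹ (mod m₁): 17⁻¹ ≡ 5 (mod 12)
Find y₂ ≡ M₂⁻¹ (mod m₂): 12⁻¹ ≡ 10 (mod 17)
x = a₁·M₁·y₁ + a₂·M₂·y₂ = 2·17·5 + 6·12·10 = 890
Reduce mod 204: x ≡ 74
Check: 74 mod 12 = 2 ✓, 74 mod 17 = 6 ✓

x ≡ 74 (mod 204)


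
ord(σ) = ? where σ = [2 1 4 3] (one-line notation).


Cycle decomposition: (1 2) (3 4)
Cycle lengths: 2, 2
Order = lcm(2, 2) = 2

ord(σ) = 2


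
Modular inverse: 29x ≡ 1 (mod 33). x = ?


Use the extended Euclidean algorithm to write 1 = 29·s + 33·t; then s mod 33 is the inverse.
Euclidean algorithm:
  29 = 0·33 + 29
  33 = 1·29 + 4
  29 = 7·4 + 1
  4 = 4·1 + 0
gcd(29,33) = 1
Back-substitution gives: 29·(8) + 33·(-7) = 1
So 29⁻¹ ≡ 8 ≡ 8 (mod 33)
Check: 29 × 8 = 232 ≡ 1 (mod 33) ✓

29⁻¹ ≡ 8 (mod 33)


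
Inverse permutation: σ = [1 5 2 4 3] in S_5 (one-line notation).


To find σ⁻¹, swap domain and range:
σ(1) = 1 → σ⁻¹(1) = 1
σ(2) = 5 → σ⁻¹(5) = 2
σ(3) = 2 → σ⁻¹(2) = 3
σ(4) = 4 → σ⁻¹(4) = 4
σ(5) = 3 → σ⁻¹(3) = 5

σ⁻¹ = [1 3 5 4 2]


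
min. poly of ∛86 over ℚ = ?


∛86 satisfies x³ - 86 = 0, irreducible over ℚ (no rational root; 86 is not a perfect cube)

Minimal polynomial: x³ - 86


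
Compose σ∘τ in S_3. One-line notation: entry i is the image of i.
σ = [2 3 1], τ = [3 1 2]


σ∘τ: apply τ first, then σ
1 →τ 3 →σ 1
2 →τ 1 →σ 2
3 →τ 2 →σ 3

σ∘τ = [1 2 3]


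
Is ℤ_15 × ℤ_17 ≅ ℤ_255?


Comparing ℤ_15 × ℤ_17 and ℤ_255:
gcd(15,17) = 1, so ℤ_15 × ℤ_17 ≅ ℤ_255 (CRT)

Yes, ℤ_15 × ℤ_17 ≅ ℤ_255


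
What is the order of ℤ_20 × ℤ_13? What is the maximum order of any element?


|ℤ_20 × ℤ_13| = 20 × 13 = 260
Max element order = lcm(20,13) = 260
Cyclic? Yes (gcd=1)

|ℤ_20×ℤ_13| = 260, max element order = 260


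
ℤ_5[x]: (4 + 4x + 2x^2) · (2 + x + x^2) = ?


Expand and collect like terms; reduce coefficients mod 5:
x^0: 4·2 = 8 ≡ 3 (mod 5)
x^1: 4·1 + 4·2 = 12 ≡ 2 (mod 5)
x^2: 4·1 + 4·1 + 2·2 = 12 ≡ 2 (mod 5)
x^3: 4·1 + 2·1 = 6 ≡ 1 (mod 5)
x^4: 2·1 = 2 ≡ 2 (mod 5)
Result: 3 + 2x + 2x^2 + x^3 + 2x^4

f · g = 3 + 2x + 2x^2 + x^3 + 2x^4


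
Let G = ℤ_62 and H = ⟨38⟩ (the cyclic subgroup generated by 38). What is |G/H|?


|⟨38⟩| = n / gcd(38, 62) = 62 / 2 = 31
H is normal (ℤ_62 is abelian).
|G/H| = |G| / |H| = 62 / 31 = 2

|G/H| = 2


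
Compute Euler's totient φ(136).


Factor n: 136 = 2^3 × 17
φ(n) = n · ∏(1 - 1/p) over distinct primes p | n
φ(136) = 136 · (1 - 1/2) · (1 - 1/17) = 64

φ(136) = 64


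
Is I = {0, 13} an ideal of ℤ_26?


Check ideal conditions for I = {0, 13} in ℤ_26:
(1) I is an additive subgroup? Yes
(2) For r ∈ ℤ_26 and a ∈ I: r·a ∈ I? Yes

Yes, I is an ideal of ℤ_26


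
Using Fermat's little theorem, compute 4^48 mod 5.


Fermat's little theorem: if p is prime and gcd(a,p)=1, then a^(p-1) ≡ 1 (mod p)
p = 5 is prime, gcd(4,5) = 1
Reduce exponent: 48 mod 4 = 0
So 4^48 ≡ 4^0 (mod 5)
4^0 = 1

4^48 ≡ 1 (mod 5)


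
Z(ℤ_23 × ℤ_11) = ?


Z(G) = {g ∈ G | gx = xg for all x ∈ G}
Direct product of abelian groups is abelian, so Z(G) = G

Z(ℤ_23 × ℤ_11) = ℤ_23 × ℤ_11


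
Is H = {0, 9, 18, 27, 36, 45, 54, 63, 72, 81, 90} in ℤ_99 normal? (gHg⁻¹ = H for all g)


H = {0, 9, 18, 27, 36, 45, 54, 63, 72, 81, 90} in ℤ_99
ℤ_99 is abelian; every subgroup of an abelian group is normal

Yes, normal subgroup


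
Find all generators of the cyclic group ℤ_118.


g generates ℤ_n iff gcd(g,n) = 1
Prime factors of 118: 2, 59
Generators are g ∈ {1,...,117} not divisible by any of these primes.
Generators: {1, 3, 5, 7, 9, 11, 13, 15, 17, 19, 21, 23, 25, 27, 29, 31, 33, 35, 37, 39, 41, 43, 45, 47, 49, 51, 53, 55, 57, 61, 63, 65, 67, 69, 71, 73, 75, 77, 79, 81, 83, 85, 87, 89, 91, 93, 95, 97, 99, 101, 103, 105, 107, 109, 111, 113, 115, 117}
Number of generators = φ(118) = 58

Generators of ℤ_118 = {1, 3, 5, 7, 9, 11, 13, 15, 17, 19, 21, 23, 25, 27, 29, 31, 33, 35, 37, 39, 41, 43, 45, 47, 49, 51, 53, 55, 57, 61, 63, 65, 67, 69, 71, 73, 75, 77, 79, 81, 83, 85, 87, 89, 91, 93, 95, 97, 99, 101, 103, 105, 107, 109, 111, 113, 115, 117}


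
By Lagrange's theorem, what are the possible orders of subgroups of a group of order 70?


Lagrange's theorem: |H| divides |G|
|G| = 70
Divisors of 70: 1, 2, 5, 7, 10, 14, 35, 70

Possible subgroup orders: {1, 2, 5, 7, 10, 14, 35, 70}


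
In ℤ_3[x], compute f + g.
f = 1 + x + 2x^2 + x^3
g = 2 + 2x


Add coefficients mod 3:
x^0: 1 + 2 = 0 (mod 3)
x^1: 1 + 2 = 0 (mod 3)
x^2: 2 + 0 = 2 (mod 3)
x^3: 1 + 0 = 1 (mod 3)
Result: 2x^2 + x^3

f + g = 2x^2 + x^3


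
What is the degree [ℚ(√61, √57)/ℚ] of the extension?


[ℚ(√61,√57):ℚ] = [ℚ(√61,√57):ℚ(√61)]·[ℚ(√61):ℚ] = 2·2 = 4

[ℚ(√61, √57)/ℚ] = 4


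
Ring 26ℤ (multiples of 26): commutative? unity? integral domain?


26ℤ is a commutative ring under +,× but has no multiplicative identity (1 ∉ 26ℤ); it has no zero divisors, but without unity it is not an integral domain
Commutative: Yes
Integral domain: No
Has unity: No

26ℤ (multiples of 26): Commutative=Yes, Unity=No


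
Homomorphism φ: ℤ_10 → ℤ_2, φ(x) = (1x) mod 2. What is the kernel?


Kernel = preimage of identity
ker(φ) = {x ∈ ℤ_10 : 1x ≡ 0 (mod 2)}. Since 2 | 10, φ is well-defined. The kernel is the cyclic subgroup ⟨2⟩ of ℤ_10 (order 5), i.e. {0, 2, 4, 6, 8}

ker(φ) = {0, 2, 4, 6, 8}


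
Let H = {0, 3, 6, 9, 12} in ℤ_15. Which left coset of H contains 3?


3 + H = {3 + h (mod 15) : h ∈ H}
3+0=3, 3+3=6, 3+6=9, 3+9=12, 3+12=0
3 + H = {0, 3, 6, 9, 12} = 0 + H

3 + H = {0, 3, 6, 9, 12}


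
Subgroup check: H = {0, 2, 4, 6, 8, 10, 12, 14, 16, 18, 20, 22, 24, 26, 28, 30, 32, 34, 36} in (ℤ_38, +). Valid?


Subgroup test for H = {0, 2, 4, 6, 8, 10, 12, 14, 16, 18, 20, 22, 24, 26, 28, 30, 32, 34, 36} in (ℤ_38, +):
(1) 0 ∈ H? Yes
(2) Closure: for all a,b ∈ H, (a+b) mod 38 ∈ H? Yes
(3) Inverses: for all a ∈ H, -a mod 38 ∈ H? Yes

Yes, H is a subgroup of ℤ_38


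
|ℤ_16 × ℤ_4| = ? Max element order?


|ℤ_16 × ℤ_4| = 16 × 4 = 64
Max element order = lcm(16,4) = 16
Cyclic? No (gcd=4)

|ℤ_16×ℤ_4| = 64, max element order = 16


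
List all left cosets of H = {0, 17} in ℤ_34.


H = {0, 17}, |H| = 2
Number of cosets = |G|/|H| = 34/2 = 17
0 + H = {0, 17}
1 + H = {1, 18}
2 + H = {2, 19}
3 + H = {3, 20}
4 + H = {4, 21}
5 + H = {5, 22}
6 + H = {6, 23}
7 + H = {7, 24}
8 + H = {8, 25}
9 + H = {9, 26}
10 + H = {10, 27}
11 + H = {11, 28}
12 + H = {12, 29}
13 + H = {13, 30}
14 + H = {14, 31}
15 + H = {15, 32}
16 + H = {16, 33}

Cosets: 0+H={0,17}; 1+H={1,18}; 2+H={2,19}; 3+H={3,20}; 4+H={4,21}; 5+H={5,22}; 6+H={6,23}; 7+H={7,24}; 8+H={8,25}; 9+H={9,26}; 10+H={10,27}; 11+H={11,28}; 12+H={12,29}; 13+H={13,30}; 14+H={14,31}; 15+H={15,32}; 16+H={16,33}


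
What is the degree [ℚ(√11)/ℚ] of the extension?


√11 has minimal polynomial x² - 11 (irreducible over ℚ since 11 is squarefree)

[ℚ(√11)/ℚ] = 2


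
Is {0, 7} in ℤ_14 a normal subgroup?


H = {0, 7} in ℤ_14
ℤ_14 is abelian; every subgroup of an abelian group is normal

Yes, normal subgroup


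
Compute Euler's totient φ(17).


φ(n) = count of k ∈ {1,...,n} with gcd(k,n)=1
Coprimes to 17: {1, 2, 3, 4, 5, 6, 7, 8, 9, 10, 11, 12, 13, 14, 15, 16}
Count: 16

φ(17) = 16


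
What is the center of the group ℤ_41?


Z(G) = {g ∈ G | gx = xg for all x ∈ G}
ℤ_41 is abelian, so Z(G) = G

Z(ℤ_41) = ℤ_41


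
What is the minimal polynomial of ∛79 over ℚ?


∛79 satisfies x³ - 79 = 0, irreducible over ℚ (no rational root; 79 is not a perfect cube)

Minimal polynomial: x³ - 79


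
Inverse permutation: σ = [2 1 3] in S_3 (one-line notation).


To find σ⁻¹, swap domain and range:
σ(1) = 2 → σ⁻¹(2) = 1
σ(2) = 1 → σ⁻¹(1) = 2
σ(3) = 3 → σ⁻¹(3) = 3

σ⁻¹ = [2 1 3]


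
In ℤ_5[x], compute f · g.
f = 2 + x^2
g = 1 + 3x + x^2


Expand and collect like terms; reduce coefficients mod 5:
x^0: 2·1 = 2 ≡ 2 (mod 5)
x^1: 2·3 + 0·1 = 6 ≡ 1 (mod 5)
x^2: 2·1 + 0·3 + 1·1 = 3 ≡ 3 (mod 5)
x^3: 0·1 + 1·3 = 3 ≡ 3 (mod 5)
x^4: 1·1 = 1 ≡ 1 (mod 5)
Result: 2 + x + 3x^2 + 3x^3 + x^4

f · g = 2 + x + 3x^2 + 3x^3 + x^4


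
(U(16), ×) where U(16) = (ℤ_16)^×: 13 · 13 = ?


Operation: multiplication mod 16
13 · 13 = (a × b) mod 16 with a = 13, b = 13

13 · 13 = 9


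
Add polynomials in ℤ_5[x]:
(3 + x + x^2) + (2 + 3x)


Add coefficients mod 5:
x^0: 3 + 2 = 0 (mod 5)
x^1: 1 + 3 = 4 (mod 5)
x^2: 1 + 0 = 1 (mod 5)
Result: 4x + x^2

f + g = 4x + x^2


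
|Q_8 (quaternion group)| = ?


Q_8 = {±1, ±i, ±j, ±k}
|Q_8| = 8

|Q_8 (quaternion group)| = 8


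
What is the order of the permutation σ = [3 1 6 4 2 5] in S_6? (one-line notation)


Cycle decomposition: (1 3 6 5 2)
Cycle lengths: 5
Order = lcm(5) = 5

ord(σ) = 5


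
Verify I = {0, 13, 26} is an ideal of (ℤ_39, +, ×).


Check ideal conditions for I = {0, 13, 26} in ℤ_39:
(1) I is an additive subgroup? Yes
(2) For r ∈ ℤ_39 and a ∈ I: r·a ∈ I? Yes

Yes, I is an ideal of ℤ_39


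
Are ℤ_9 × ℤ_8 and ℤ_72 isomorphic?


Comparing ℤ_9 × ℤ_8 and ℤ_72:
gcd(9,8) = 1, so ℤ_9 × ℤ_8 ≅ ℤ_72 (CRT)

Yes, ℤ_9 × ℤ_8 ≅ ℤ_72


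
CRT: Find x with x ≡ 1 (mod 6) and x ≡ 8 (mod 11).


m₁ = 6, m₂ = 11, gcd = 1, so CRT applies. M = m₁·m₂ = 66
Let M₁ = M/m₁ = 11, M₂ = M/m₂ = 6
Find y₁ ≡ M₁⁻¹ (mod m₁): 11⁻¹ ≡ 5 (mod 6)
Find y₂ ≡ M₂⁻¹ (mod m₂): 6⁻¹ ≡ 2 (mod 11)
x = a₁·M₁·y₁ + a₂·M₂·y₂ = 1·11·5 + 8·6·2 = 151
Reduce mod 66: x ≡ 19
Check: 19 mod 6 = 1 ✓, 19 mod 11 = 8 ✓

x ≡ 19 (mod 66)


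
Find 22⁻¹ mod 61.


Use the extended Euclidean algorithm to write 1 = 22·s + 61·t; then s mod 61 is the inverse.
Euclidean algorithm:
  22 = 0·61 + 22
  61 = 2·22 + 17
  22 = 1·17 + 5
  17 = 3·5 + 2
  5 = 2·2 + 1
  2 = 2·1 + 0
gcd(22,61) = 1
Back-substitution gives: 22·(25) + 61·(-9) = 1
So 22⁻¹ ≡ 25 ≡ 25 (mod 61)
Check: 22 × 25 = 550 ≡ 1 (mod 61) ✓

22⁻¹ ≡ 25 (mod 61)


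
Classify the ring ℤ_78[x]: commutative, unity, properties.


ℤ_78 has zero divisors (2·39 ≡ 0), and these lift to constant zero divisors in ℤ_78[x]; so not an integral domain
Commutative: Yes
Integral domain: No
Has unity: Yes

ℤ_78[x]: Commutative=Yes, Unity=Yes


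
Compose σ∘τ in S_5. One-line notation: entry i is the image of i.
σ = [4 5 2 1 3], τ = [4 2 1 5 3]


σ∘τ: apply τ first, then σ
1 →τ 4 →σ 1
2 →τ 2 →σ 5
3 →τ 1 →σ 4
4 →τ 5 →σ 3
5 →τ 3 →σ 2

σ∘τ = [1 5 4 3 2]


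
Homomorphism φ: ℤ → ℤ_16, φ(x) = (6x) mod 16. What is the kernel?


Kernel = preimage of identity
ker(φ) = {x ∈ ℤ : 6x ≡ 0 (mod 16)}. gcd(6,16) = 2, so 6x ≡ 0 (mod 16) ⟺ x ≡ 0 (mod 16/2 = 8). Hence ker(φ) = 8ℤ

ker(φ) = 8ℤ


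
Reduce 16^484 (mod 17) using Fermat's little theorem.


Fermat's little theorem: if p is prime and gcd(a,p)=1, then a^(p-1) ≡ 1 (mod p)
p = 17 is prime, gcd(16,17) = 1
Reduce exponent: 484 mod 16 = 4
So 16^484 ≡ 16^4 (mod 17)
16^4 mod 17 = 1

16^484 ≡ 1 (mod 17)


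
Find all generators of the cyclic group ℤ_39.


g generates ℤ_n iff gcd(g,n) = 1
Prime factors of 39: 3, 13
Generators are g ∈ {1,...,38} not divisible by any of these primes.
Generators: {1, 2, 4, 5, 7, 8, 10, 11, 14, 16, 17, 19, 20, 22, 23, 25, 28, 29, 31, 32, 34, 35, 37, 38}
Number of generators = φ(39) = 24

Generators of ℤ_39 = {1, 2, 4, 5, 7, 8, 10, 11, 14, 16, 17, 19, 20, 22, 23, 25, 28, 29, 31, 32, 34, 35, 37, 38}


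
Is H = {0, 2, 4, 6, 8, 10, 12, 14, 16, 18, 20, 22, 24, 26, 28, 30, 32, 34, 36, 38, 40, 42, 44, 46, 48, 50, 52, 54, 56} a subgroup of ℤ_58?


Subgroup test for H = {0, 2, 4, 6, 8, 10, 12, 14, 16, 18, 20, 22, 24, 26, 28, 30, 32, 34, 36, 38, 40, 42, 44, 46, 48, 50, 52, 54, 56} in (ℤ_58, +):
(1) 0 ∈ H? Yes
(2) Closure: for all a,b ∈ H, (a+b) mod 58 ∈ H? Yes
(3) Inverses: for all a ∈ H, -a mod 58 ∈ H? Yes

Yes, H is a subgroup of ℤ_58


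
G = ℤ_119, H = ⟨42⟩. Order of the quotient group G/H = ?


|⟨42⟩| = n / gcd(42, 119) = 119 / 7 = 17
H is normal (ℤ_119 is abelian).
|G/H| = |G| / |H| = 119 / 17 = 7

|G/H| = 7


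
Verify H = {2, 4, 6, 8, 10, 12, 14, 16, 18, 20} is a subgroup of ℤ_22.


Subgroup test for H = {2, 4, 6, 8, 10, 12, 14, 16, 18, 20} in (ℤ_22, +):
(1) 0 ∈ H? No
(2) Closure: for all a,b ∈ H, (a+b) mod 22 ∈ H? No  [counterexample: 2 + 20 = 0 ∉ H]
(3) Inverses: for all a ∈ H, -a mod 22 ∈ H? Yes

No, H is not a subgroup of ℤ_22


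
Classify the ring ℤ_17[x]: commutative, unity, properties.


ℤ_17 is a field (n prime), so ℤ_17[x] is a commutative integral domain with unity
Commutative: Yes
Integral domain: Yes
Has unity: Yes

ℤ_17[x]: Commutative=Yes, Unity=Yes


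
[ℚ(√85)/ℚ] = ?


√85 has minimal polynomial x² - 85 (irreducible over ℚ since 85 is squarefree)

[ℚ(√85)/ℚ] = 2


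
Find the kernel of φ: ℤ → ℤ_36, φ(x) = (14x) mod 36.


Kernel = preimage of identity
ker(φ) = {x ∈ ℤ : 14x ≡ 0 (mod 36)}. gcd(14,36) = 2, so 14x ≡ 0 (mod 36) ⟺ x ≡ 0 (mod 36/2 = 18). Hence ker(φ) = 18ℤ

ker(φ) = 18ℤ


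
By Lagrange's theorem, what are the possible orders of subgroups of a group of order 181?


Lagrange's theorem: |H| divides |G|
|G| = 181
Divisors of 181: 1, 181

Possible subgroup orders: {1, 181}


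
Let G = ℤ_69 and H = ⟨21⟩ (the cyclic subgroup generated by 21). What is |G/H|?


|⟨21⟩| = n / gcd(21, 69) = 69 / 3 = 23
H is normal (ℤ_69 is abelian).
|G/H| = |G| / |H| = 69 / 23 = 3

|G/H| = 3


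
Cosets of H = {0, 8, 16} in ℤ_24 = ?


H = {0, 8, 16}, |H| = 3
Number of cosets = |G|/|H| = 24/3 = 8
0 + H = {0, 8, 16}
1 + H = {1, 9, 17}
2 + H = {2, 10, 18}
3 + H = {3, 11, 19}
4 + H = {4, 12, 20}
5 + H = {5, 13, 21}
6 + H = {6, 14, 22}
7 + H = {7, 15, 23}

Cosets: 0+H={0,8,16}; 1+H={1,9,17}; 2+H={2,10,18}; 3+H={3,11,19}; 4+H={4,12,20}; 5+H={5,13,21}; 6+H={6,14,22}; 7+H={7,15,23}


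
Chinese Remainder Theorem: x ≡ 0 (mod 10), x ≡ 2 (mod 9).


m₁ = 10, m₂ = 9, gcd = 1, so CRT applies. M = m₁·m₂ = 90
Let M₁ = M/m₁ = 9, M₂ = M/m₂ = 10
Find y₁ ≡ M₁⁻¹ (mod m₁): 9⁻¹ ≡ 9 (mod 10)
Find y₂ ≡ M₂⁻¹ (mod m₂): 10⁻¹ ≡ 1 (mod 9)
x = a₁·M₁·y₁ + a₂·M₂·y₂ = 0·9·9 + 2·10·1 = 20
Reduce mod 90: x ≡ 20
Check: 20 mod 10 = 0 ✓, 20 mod 9 = 2 ✓

x ≡ 20 (mod 90)


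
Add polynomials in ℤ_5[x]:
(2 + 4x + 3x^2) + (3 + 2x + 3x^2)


Add coefficients mod 5:
x^0: 2 + 3 = 0 (mod 5)
x^1: 4 + 2 = 1 (mod 5)
x^2: 3 + 3 = 1 (mod 5)
Result: x + x^2

f + g = x + x^2


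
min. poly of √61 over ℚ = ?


√61 satisfies x² - 61 = 0, irreducible over ℚ since 61 is squarefree

Minimal polynomial: x² - 61


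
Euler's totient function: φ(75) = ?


Factor n: 75 = 3 × 5^2
φ(n) = n · ∏(1 - 1/p) over distinct primes p | n
φ(75) = 75 · (1 - 1/3) · (1 - 1/5) = 40

φ(75) = 40


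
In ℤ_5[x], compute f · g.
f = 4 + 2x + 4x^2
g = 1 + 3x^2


Expand and collect like terms; reduce coefficients mod 5:
x^0: 4·1 = 4 ≡ 4 (mod 5)
x^1: 4·0 + 2·1 = 2 ≡ 2 (mod 5)
x^2: 4·3 + 2·0 + 4·1 = 16 ≡ 1 (mod 5)
x^3: 2·3 + 4·0 = 6 ≡ 1 (mod 5)
x^4: 4·3 = 12 ≡ 2 (mod 5)
Result: 4 + 2x + x^2 + x^3 + 2x^4

f · g = 4 + 2x + x^2 + x^3 + 2x^4


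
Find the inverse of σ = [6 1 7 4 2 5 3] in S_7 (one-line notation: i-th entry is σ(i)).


To find σ⁻¹, swap domain and range:
σ(1) = 6 → σ⁻¹(6) = 1
σ(2) = 1 → σ⁻¹(1) = 2
σ(3) = 7 → σ⁻¹(7) = 3
σ(4) = 4 → σ⁻¹(4) = 4
σ(5) = 2 → σ⁻¹(2) = 5
σ(6) = 5 → σ⁻¹(5) = 6
σ(7) = 3 → σ⁻¹(3) = 7

σ⁻¹ = [2 5 7 4 6 1 3]


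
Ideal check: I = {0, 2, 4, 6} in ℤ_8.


Check ideal conditions for I = {0, 2, 4, 6} in ℤ_8:
(1) I is an additive subgroup? Yes
(2) For r ∈ ℤ_8 and a ∈ I: r·a ∈ I? Yes

Yes, I is an ideal of ℤ_8


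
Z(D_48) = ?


Z(G) = {g ∈ G | gx = xg for all x ∈ G}
For even n, Z(D_n) = {e, r^(n/2)}: the 180° rotation r^24 commutes with every reflection and rotation

Z(D_48) = {e, r^24}


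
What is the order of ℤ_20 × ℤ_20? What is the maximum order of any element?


|ℤ_20 × ℤ_20| = 20 × 20 = 400
Max element order = lcm(20,20) = 20
Cyclic? No (gcd=20)

|ℤ_20×ℤ_20| = 400, max element order = 20


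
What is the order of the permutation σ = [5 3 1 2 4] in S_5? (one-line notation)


Cycle decomposition: (1 5 4 2 3)
Cycle lengths: 5
Order = lcm(5) = 5

ord(σ) = 5


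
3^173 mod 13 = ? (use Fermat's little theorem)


Fermat's little theorem: if p is prime and gcd(a,p)=1, then a^(p-1) ≡ 1 (mod p)
p = 13 is prime, gcd(3,13) = 1
Reduce exponent: 173 mod 12 = 5
So 3^173 ≡ 3^5 (mod 13)
3^5 mod 13 = 9

3^173 ≡ 9 (mod 13)


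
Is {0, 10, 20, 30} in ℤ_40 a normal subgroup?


H = {0, 10, 20, 30} in ℤ_40
ℤ_40 is abelian; every subgroup of an abelian group is normal

Yes, normal subgroup


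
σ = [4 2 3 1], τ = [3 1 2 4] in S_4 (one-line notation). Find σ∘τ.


σ∘τ: apply τ first, then σ
1 →τ 3 →σ 3
2 →τ 1 →σ 4
3 →τ 2 →σ 2
4 →τ 4 →σ 1

σ∘τ = [3 4 2 1]


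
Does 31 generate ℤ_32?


g generates ℤ_n iff gcd(g, n) = 1
gcd(31, 32) = 1
Since gcd = 1, 31 is a generator.

Yes, 31 generates ℤ_32


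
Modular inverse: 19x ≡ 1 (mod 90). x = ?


Use the extended Euclidean algorithm to write 1 = 19·s + 90·t; then s mod 90 is the inverse.
Euclidean algorithm:
  19 = 0·90 + 19
  90 = 4·19 + 14
  19 = 1·14 + 5
  14 = 2·5 + 4
  5 = 1·4 + 1
  4 = 4·1 + 0
gcd(19,90) = 1
Back-substitution gives: 19·(19) + 90·(-4) = 1
So 19⁻¹ ≡ 19 ≡ 19 (mod 90)
Check: 19 × 19 = 361 ≡ 1 (mod 90) ✓

19⁻¹ ≡ 19 (mod 90)


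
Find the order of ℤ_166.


ℤ_n has n elements.

|ℤ_166| = 166


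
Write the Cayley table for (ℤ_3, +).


Elements: {0, 1, 2}
Operation: addition mod 3
Entry (a, b) = (a + b) mod 3

Cayley table:
  | 0 | 1 | 2
0 | 0 | 1 | 2
1 | 1 | 2 | 0
2 | 2 | 0 | 1


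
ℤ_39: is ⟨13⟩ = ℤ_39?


g generates ℤ_n iff gcd(g, n) = 1
gcd(13, 39) = 13
Since gcd = 13 ≠ 1, ⟨13⟩ has order 3 < 39, so 13 is not a generator.

No, 13 does not generate ℤ_39


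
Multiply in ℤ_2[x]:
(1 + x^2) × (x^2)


Expand and collect like terms; reduce coefficients mod 2:
x^0: 1·0 = 0 ≡ 0 (mod 2)
x^1: 1·0 + 0·0 = 0 ≡ 0 (mod 2)
x^2: 1·1 + 0·0 + 1·0 = 1 ≡ 1 (mod 2)
x^3: 0·1 + 1·0 = 0 ≡ 0 (mod 2)
x^4: 1·1 = 1 ≡ 1 (mod 2)
Result: x^2 + x^4

f · g = x^2 + x^4


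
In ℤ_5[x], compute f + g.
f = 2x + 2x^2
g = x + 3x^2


Add coefficients mod 5:
x^0: 0 + 0 = 0 (mod 5)
x^1: 2 + 1 = 3 (mod 5)
x^2: 2 + 3 = 0 (mod 5)
Result: 3x

f + g = 3x


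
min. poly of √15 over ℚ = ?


√15 satisfies x² - 15 = 0, irreducible over ℚ since 15 is squarefree

Minimal polynomial: x² - 15


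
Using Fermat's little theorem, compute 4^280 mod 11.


Fermat's little theorem: if p is prime and gcd(a,p)=1, then a^(p-1) ≡ 1 (mod p)
p = 11 is prime, gcd(4,11) = 1
Reduce exponent: 280 mod 10 = 0
So 4^280 ≡ 4^0 (mod 11)
4^0 = 1

4^280 ≡ 1 (mod 11)


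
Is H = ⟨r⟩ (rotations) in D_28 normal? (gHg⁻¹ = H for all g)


H = ⟨r⟩ (rotations) in D_28
The rotation subgroup ⟨r⟩ has index 2 in D_28, so it is normal

Yes, normal subgroup


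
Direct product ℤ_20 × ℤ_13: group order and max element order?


|ℤ_20 × ℤ_13| = 20 × 13 = 260
Max element order = lcm(20,13) = 260
Cyclic? Yes (gcd=1)

|ℤ_20×ℤ_13| = 260, max element order = 260


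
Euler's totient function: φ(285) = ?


Factor n: 285 = 3 × 5 × 19
φ(n) = n · ∏(1 - 1/p) over distinct primes p | n
φ(285) = 285 · (1 - 1/3) · (1 - 1/5) · (1 - 1/19) = 144

φ(285) = 144


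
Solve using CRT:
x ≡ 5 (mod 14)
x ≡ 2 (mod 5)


m₁ = 14, m₂ = 5, gcd = 1, so CRT applies. M = m₁·m₂ = 70
Let M₁ = M/m₁ = 5, M₂ = M/m₂ = 14
Find y₁ ≡ M₁⁻¹ (mod m₁): 5⁻¹ ≡ 3 (mod 14)
Find y₂ ≡ M₂⁻¹ (mod m₂): 14⁻¹ ≡ 4 (mod 5)
x = a₁·M₁·y₁ + a₂·M₂·y₂ = 5·5·3 + 2·14·4 = 187
Reduce mod 70: x ≡ 47
Check: 47 mod 14 = 5 ✓, 47 mod 5 = 2 ✓

x ≡ 47 (mod 70)


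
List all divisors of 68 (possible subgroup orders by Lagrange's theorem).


Lagrange's theorem: |H| divides |G|
|G| = 68
Divisors of 68: 1, 2, 4, 17, 34, 68

Possible subgroup orders: {1, 2, 4, 17, 34, 68}


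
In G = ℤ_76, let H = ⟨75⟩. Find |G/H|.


|⟨75⟩| = n / gcd(75, 76) = 76 / 1 = 76
H is normal (ℤ_76 is abelian).
|G/H| = |G| / |H| = 76 / 76 = 1

|G/H| = 1


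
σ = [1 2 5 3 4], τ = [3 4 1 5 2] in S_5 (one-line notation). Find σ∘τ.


σ∘τ: apply τ first, then σ
1 →τ 3 →σ 5
2 →τ 4 →σ 3
3 →τ 1 →σ 1
4 →τ 5 →σ 4
5 →τ 2 →σ 2

σ∘τ = [5 3 1 4 2]


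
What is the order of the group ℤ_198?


ℤ_n has n elements.

|ℤ_198| = 198


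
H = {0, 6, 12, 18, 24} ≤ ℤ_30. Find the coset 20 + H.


20 + H = {20 + h (mod 30) : h ∈ H}
20+0=20, 20+6=26, 20+12=2, 20+18=8, 20+24=14
20 + H = {2, 8, 14, 20, 26} = 2 + H

20 + H = {2, 8, 14, 20, 26}


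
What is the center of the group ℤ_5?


Z(G) = {g ∈ G | gx = xg for all x ∈ G}
ℤ_5 is abelian, so Z(G) = G

Z(ℤ_5) = ℤ_5


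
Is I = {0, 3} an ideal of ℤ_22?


Check ideal conditions for I = {0, 3} in ℤ_22:
(1) I is an additive subgroup? No
(2) For r ∈ ℤ_22 and a ∈ I: r·a ∈ I? No  [counterexample: r=2, a=3, r·a mod 22 = 6 ∉ I]

No, I is not an ideal of ℤ_22


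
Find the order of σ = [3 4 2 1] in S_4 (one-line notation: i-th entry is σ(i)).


Cycle decomposition: (1 3 2 4)
Cycle lengths: 4
Order = lcm(4) = 4

ord(σ) = 4


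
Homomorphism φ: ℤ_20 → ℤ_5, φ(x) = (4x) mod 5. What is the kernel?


Kernel = preimage of identity
ker(φ) = {x ∈ ℤ_20 : 4x ≡ 0 (mod 5)}. Since 5 | 20, φ is well-defined. The kernel is the cyclic subgroup ⟨5⟩ of ℤ_20 (order 4), i.e. {0, 5, 10, 15}

ker(φ) = {0, 5, 10, 15}


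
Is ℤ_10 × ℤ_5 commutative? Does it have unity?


Direct product ring; commutative with unity (1,1); but (1,0)·(0,1) = (0,0) gives zero divisors, so not an integral domain
Commutative: Yes
Integral domain: No
Has unity: Yes

ℤ_10 × ℤ_5: Commutative=Yes, Unity=Yes


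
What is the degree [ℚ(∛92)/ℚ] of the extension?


∛92 has minimal polynomial x³ - 92 (irreducible over ℚ since 92 is not a perfect cube)

[ℚ(∛92)/ℚ] = 3


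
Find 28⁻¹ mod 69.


Use the extended Euclidean algorithm to write 1 = 28·s + 69·t; then s mod 69 is the inverse.
Euclidean algorithm:
  28 = 0·69 + 28
  69 = 2·28 + 13
  28 = 2·13 + 2
  13 = 6·2 + 1
  2 = 2·1 + 0
gcd(28,69) = 1
Back-substitution gives: 28·(-32) + 69·(13) = 1
So 28⁻¹ ≡ -32 ≡ 37 (mod 69)
Check: 28 × 37 = 1036 ≡ 1 (mod 69) ✓

28⁻¹ ≡ 37 (mod 69)


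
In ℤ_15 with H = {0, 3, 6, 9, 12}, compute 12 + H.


12 + H = {12 + h (mod 15) : h ∈ H}
12+0=12, 12+3=0, 12+6=3, 12+9=6, 12+12=9
12 + H = {0, 3, 6, 9, 12} = 0 + H

12 + H = {0, 3, 6, 9, 12}


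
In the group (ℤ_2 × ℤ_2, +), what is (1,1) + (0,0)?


Operation: componentwise addition mod (2, 2)
(1,1) + (0,0) = ((a₁+b₁) mod 2, (a₂+b₂) mod 2) with a = (1,1), b = (0,0)

(1,1) + (0,0) = (1,1)


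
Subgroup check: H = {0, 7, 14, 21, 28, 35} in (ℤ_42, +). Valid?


Subgroup test for H = {0, 7, 14, 21, 28, 35} in (ℤ_42, +):
(1) 0 ∈ H? Yes
(2) Closure: for all a,b ∈ H, (a+b) mod 42 ∈ H? Yes
(3) Inverses: for all a ∈ H, -a mod 42 ∈ H? Yes

Yes, H is a subgroup of ℤ_42


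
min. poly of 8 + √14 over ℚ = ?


Let α = 8 + √14. Then α - 8 = √14, so (α - 8)² = 14, giving α² - 16α + 50 = 0. Degree 2 and α ∉ ℚ, so this is the minimal polynomial.

Minimal polynomial: x² - 16x + 50


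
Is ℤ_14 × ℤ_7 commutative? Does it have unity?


Direct product ring; commutative with unity (1,1); but (1,0)·(0,1) = (0,0) gives zero divisors, so not an integral domain
Commutative: Yes
Integral domain: No
Has unity: Yes

ℤ_14 × ℤ_7: Commutative=Yes, Unity=Yes


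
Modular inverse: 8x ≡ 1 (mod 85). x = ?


Use the extended Euclidean algorithm to write 1 = 8·s + 85·t; then s mod 85 is the inverse.
Euclidean algorithm:
  8 = 0·85 + 8
  85 = 10·8 + 5
  8 = 1·5 + 3
  5 = 1·3 + 2
  3 = 1·2 + 1
  2 = 2·1 + 0
gcd(8,85) = 1
Back-substitution gives: 8·(32) + 85·(-3) = 1
So 8⁻¹ ≡ 32 ≡ 32 (mod 85)
Check: 8 × 32 = 256 ≡ 1 (mod 85) ✓

8⁻¹ ≡ 32 (mod 85)


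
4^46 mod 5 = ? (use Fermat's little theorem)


Fermat's little theorem: if p is prime and gcd(a,p)=1, then a^(p-1) ≡ 1 (mod p)
p = 5 is prime, gcd(4,5) = 1
Reduce exponent: 46 mod 4 = 2
So 4^46 ≡ 4^2 (mod 5)
4^2 mod 5 = 1

4^46 ≡ 1 (mod 5)


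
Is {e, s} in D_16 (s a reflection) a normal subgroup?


H = {e, s} in D_16 (s a reflection)
r·s·r⁻¹ = sr⁻² ≠ s for n ≥ 3, so {e, s} is not closed under conjugation

No, not a normal subgroup


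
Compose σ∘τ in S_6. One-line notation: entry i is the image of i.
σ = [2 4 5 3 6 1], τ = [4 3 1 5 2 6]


σ∘τ: apply τ first, then σ
1 →τ 4 →σ 3
2 →τ 3 →σ 5
3 →τ 1 →σ 2
4 →τ 5 →σ 6
5 →τ 2 →σ 4
6 →τ 6 →σ 1

σ∘τ = [3 5 2 6 4 1]


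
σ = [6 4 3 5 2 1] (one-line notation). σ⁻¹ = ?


To find σ⁻¹, swap domain and range:
σ(1) = 6 → σ⁻¹(6) = 1
σ(2) = 4 → σ⁻¹(4) = 2
σ(3) = 3 → σ⁻¹(3) = 3
σ(4) = 5 → σ⁻¹(5) = 4
σ(5) = 2 → σ⁻¹(2) = 5
σ(6) = 1 → σ⁻¹(1) = 6

σ⁻¹ = [6 5 3 2 4 1]


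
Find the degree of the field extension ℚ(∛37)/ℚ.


∛37 has minimal polynomial x³ - 37 (irreducible over ℚ since 37 is not a perfect cube)

[ℚ(∛37)/ℚ] = 3


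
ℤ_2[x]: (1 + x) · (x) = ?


Expand and collect like terms; reduce coefficients mod 2:
x^0: 1·0 = 0 ≡ 0 (mod 2)
x^1: 1·1 + 1·0 = 1 ≡ 1 (mod 2)
x^2: 1·1 = 1 ≡ 1 (mod 2)
Result: x + x^2

f · g = x + x^2


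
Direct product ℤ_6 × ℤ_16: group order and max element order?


|ℤ_6 × ℤ_16| = 6 × 16 = 96
Max element order = lcm(6,16) = 48
Cyclic? No (gcd=2)

|ℤ_6×ℤ_16| = 96, max element order = 48


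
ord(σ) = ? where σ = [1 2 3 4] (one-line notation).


Cycle decomposition: identity (all elements fixed)
Order = 1 (identity has order 1)

ord(σ) = 1


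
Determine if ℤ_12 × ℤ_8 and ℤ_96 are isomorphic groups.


Comparing ℤ_12 × ℤ_8 and ℤ_96:
gcd(12,8) = 4 ≠ 1. Max element order in ℤ_12×ℤ_8 is lcm(12,8) = 24 < 96, so it has no element of order 96

No, ℤ_12 × ℤ_8 ≇ ℤ_96


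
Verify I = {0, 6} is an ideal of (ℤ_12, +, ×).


Check ideal conditions for I = {0, 6} in ℤ_12:
(1) I is an additive subgroup? Yes
(2) For r ∈ ℤ_12 and a ∈ I: r·a ∈ I? Yes

Yes, I is an ideal of ℤ_12


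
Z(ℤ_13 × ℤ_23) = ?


Z(G) = {g ∈ G | gx = xg for all x ∈ G}
Direct product of abelian groups is abelian, so Z(G) = G

Z(ℤ_13 × ℤ_23) = ℤ_13 × ℤ_23


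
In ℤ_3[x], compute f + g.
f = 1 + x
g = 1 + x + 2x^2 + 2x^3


Add coefficients mod 3:
x^0: 1 + 1 = 2 (mod 3)
x^1: 1 + 1 = 2 (mod 3)
x^2: 0 + 2 = 2 (mod 3)
x^3: 0 + 2 = 2 (mod 3)
Result: 2 + 2x + 2x^2 + 2x^3

f + g = 2 + 2x + 2x^2 + 2x^3


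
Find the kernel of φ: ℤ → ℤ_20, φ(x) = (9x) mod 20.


Kernel = preimage of identity
ker(φ) = {x ∈ ℤ : 9x ≡ 0 (mod 20)}. gcd(9,20) = 1, so 9x ≡ 0 (mod 20) ⟺ x ≡ 0 (mod 20/1 = 20). Hence ker(φ) = 20ℤ

ker(φ) = 20ℤ


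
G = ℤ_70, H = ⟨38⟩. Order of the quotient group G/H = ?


|⟨38⟩| = n / gcd(38, 70) = 70 / 2 = 35
H is normal (ℤ_70 is abelian).
|G/H| = |G| / |H| = 70 / 35 = 2

|G/H| = 2


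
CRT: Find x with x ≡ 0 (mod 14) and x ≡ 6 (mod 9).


m₁ = 14, m₂ = 9, gcd = 1, so CRT applies. M = m₁·m₂ = 126
Let M₁ = M/m₁ = 9, M₂ = M/m₂ = 14
Find y₁ ≡ M₁⁻¹ (mod m₁): 9⁻¹ ≡ 11 (mod 14)
Find y₂ ≡ M₂⁻¹ (mod m₂): 14⁻¹ ≡ 2 (mod 9)
x = a₁·M₁·y₁ + a₂·M₂·y₂ = 0·9·11 + 6·14·2 = 168
Reduce mod 126: x ≡ 42
Check: 42 mod 14 = 0 ✓, 42 mod 9 = 6 ✓

x ≡ 42 (mod 126)


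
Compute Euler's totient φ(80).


Factor n: 80 = 2^4 × 5
φ(n) = n · ∏(1 - 1/p) over distinct primes p | n
φ(80) = 80 · (1 - 1/2) · (1 - 1/5) = 32

φ(80) = 32


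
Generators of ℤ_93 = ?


g generates ℤ_n iff gcd(g,n) = 1
Prime factors of 93: 3, 31
Generators are g ∈ {1,...,92} not divisible by any of these primes.
Generators: {1, 2, 4, 5, 7, 8, 10, 11, 13, 14, 16, 17, 19, 20, 22, 23, 25, 26, 28, 29, 32, 34, 35, 37, 38, 40, 41, 43, 44, 46, 47, 49, 50, 52, 53, 55, 56, 58, 59, 61, 64, 65, 67, 68, 70, 71, 73, 74, 76, 77, 79, 80, 82, 83, 85, 86, 88, 89, 91, 92}
Number of generators = φ(93) = 60

Generators of ℤ_93 = {1, 2, 4, 5, 7, 8, 10, 11, 13, 14, 16, 17, 19, 20, 22, 23, 25, 26, 28, 29, 32, 34, 35, 37, 38, 40, 41, 43, 44, 46, 47, 49, 50, 52, 53, 55, 56, 58, 59, 61, 64, 65, 67, 68, 70, 71, 73, 74, 76, 77, 79, 80, 82, 83, 85, 86, 88, 89, 91, 92}
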